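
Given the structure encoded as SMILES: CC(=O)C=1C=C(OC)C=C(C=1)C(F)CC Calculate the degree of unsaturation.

Degree of unsaturation = (number of rings) + (number of π bonds).
Ring closures in the SMILES: 1.
π bonds: 4 double bonds (each 1 DoU) → 4 DoU from unsaturation.
Total DoU = 1 + 4 = 5.

5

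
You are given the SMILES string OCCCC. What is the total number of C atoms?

Count every carbon token in the SMILES (each C, including those in ring-closure positions and inside branches).
Carbon count: 4.

4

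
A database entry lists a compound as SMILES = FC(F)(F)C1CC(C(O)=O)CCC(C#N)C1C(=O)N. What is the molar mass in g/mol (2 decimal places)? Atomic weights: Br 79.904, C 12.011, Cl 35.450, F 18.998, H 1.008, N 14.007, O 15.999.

First, the molecular formula is C11H13F3N2O3 (counting implicit H from valence).
  C: 11 × 12.011 = 132.121
  F: 3 × 18.998 = 56.994
  H: 13 × 1.008 = 13.104
  N: 2 × 14.007 = 28.014
  O: 3 × 15.999 = 47.997
Sum: 11×12.011 + 3×18.998 + 13×1.008 + 2×14.007 + 3×15.999 = 278.230 → 278.23 g/mol.

278.23 g/mol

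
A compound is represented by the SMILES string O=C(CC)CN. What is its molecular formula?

C4H9NO

Walk through each heavy atom and fill implicit hydrogens from standard valence (C 4, N 3, O 2, S 2, halogen 1):
  atom 1: O, bond orders sum to 2 (valence 2) → 0 H
  atom 2: C, bond orders sum to 4 (valence 4) → 0 H
  atom 3: C, bond orders sum to 2 (valence 4) → 2 H
  atom 4: C, bond orders sum to 1 (valence 4) → 3 H
  atom 5: C, bond orders sum to 2 (valence 4) → 2 H
  atom 6: N, bond orders sum to 1 (valence 3) → 2 H
Totals → C:4, H:9, N:1, O:1.
In Hill order: C4H9NO.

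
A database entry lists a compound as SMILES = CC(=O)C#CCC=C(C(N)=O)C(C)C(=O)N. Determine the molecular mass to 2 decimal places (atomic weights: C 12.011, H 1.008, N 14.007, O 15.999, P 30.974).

First, the molecular formula is C11H14N2O3 (counting implicit H from valence).
  C: 11 × 12.011 = 132.121
  H: 14 × 1.008 = 14.112
  N: 2 × 14.007 = 28.014
  O: 3 × 15.999 = 47.997
Sum: 11×12.011 + 14×1.008 + 2×14.007 + 3×15.999 = 222.244 → 222.24 g/mol.

222.24 g/mol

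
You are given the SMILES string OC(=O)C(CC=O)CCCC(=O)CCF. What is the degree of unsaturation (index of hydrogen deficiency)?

3

Molecular formula: C10H15FO4.
DoU = (2C + 2 + N − H − X) / 2, where X is the halogen count and O/S are ignored.
    = (2·10 + 2 + 0 − 15 − 1) / 2 = 6 / 2 = 3.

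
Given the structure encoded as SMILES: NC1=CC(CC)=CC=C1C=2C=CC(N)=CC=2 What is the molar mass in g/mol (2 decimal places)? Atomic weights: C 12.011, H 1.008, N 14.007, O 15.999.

212.30 g/mol

First, the molecular formula is C14H16N2 (counting implicit H from valence).
  C: 14 × 12.011 = 168.154
  H: 16 × 1.008 = 16.128
  N: 2 × 14.007 = 28.014
Sum: 14×12.011 + 16×1.008 + 2×14.007 = 212.296 → 212.30 g/mol.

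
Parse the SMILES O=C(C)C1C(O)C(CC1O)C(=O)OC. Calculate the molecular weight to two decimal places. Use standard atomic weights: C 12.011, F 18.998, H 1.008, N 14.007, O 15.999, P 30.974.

202.21 g/mol

First, the molecular formula is C9H14O5 (counting implicit H from valence).
  C: 9 × 12.011 = 108.099
  H: 14 × 1.008 = 14.112
  O: 5 × 15.999 = 79.995
Sum: 9×12.011 + 14×1.008 + 5×15.999 = 202.206 → 202.21 g/mol.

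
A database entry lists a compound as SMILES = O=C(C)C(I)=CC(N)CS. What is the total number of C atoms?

Count every carbon token in the SMILES (each C, including those in ring-closure positions and inside branches).
Carbon count: 6.

6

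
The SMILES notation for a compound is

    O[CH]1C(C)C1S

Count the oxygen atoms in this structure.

1

Scan the SMILES for O atoms (remember two-letter symbols like Cl and Br are single atoms).
Oxygen count: 1.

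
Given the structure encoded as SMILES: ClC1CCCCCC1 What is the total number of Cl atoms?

Scan the SMILES for Cl atoms (remember two-letter symbols like Cl and Br are single atoms).
Chlorine count: 1.

1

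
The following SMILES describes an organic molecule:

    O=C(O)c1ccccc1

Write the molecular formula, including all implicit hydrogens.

C7H6O2

Walk through each heavy atom and fill implicit hydrogens from standard valence (C 4, N 3, O 2, S 2, halogen 1); for lowercase aromatic atoms, an aromatic c carries 1 H when it has two neighbours and 0 H with three, and aromatic n carries 0 H:
  atom 1: O, bond orders sum to 2 (valence 2) → 0 H
  atom 2: C, bond orders sum to 4 (valence 4) → 0 H
  atom 3: O, bond orders sum to 1 (valence 2) → 1 H
  atom 4: aromatic c, 3 neighbours → 0 H
  atom 5: aromatic c, 2 neighbours → 1 H
  atom 6: aromatic c, 2 neighbours → 1 H
  atom 7: aromatic c, 2 neighbours → 1 H
  atom 8: aromatic c, 2 neighbours → 1 H
  atom 9: aromatic c, 2 neighbours → 1 H
Totals → C:7, H:6, O:2.
In Hill order: C7H6O2.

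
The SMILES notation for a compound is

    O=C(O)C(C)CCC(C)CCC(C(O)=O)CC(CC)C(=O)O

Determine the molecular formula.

Walk through each heavy atom and fill implicit hydrogens from standard valence (C 4, N 3, O 2, S 2, halogen 1):
  atom 1: O, bond orders sum to 2 (valence 2) → 0 H
  atom 2: C, bond orders sum to 4 (valence 4) → 0 H
  atom 3: O, bond orders sum to 1 (valence 2) → 1 H
  atom 4: C, bond orders sum to 3 (valence 4) → 1 H
  atom 5: C, bond orders sum to 1 (valence 4) → 3 H
  atom 6: C, bond orders sum to 2 (valence 4) → 2 H
  atom 7: C, bond orders sum to 2 (valence 4) → 2 H
  atom 8: C, bond orders sum to 3 (valence 4) → 1 H
  atom 9: C, bond orders sum to 1 (valence 4) → 3 H
  atom 10: C, bond orders sum to 2 (valence 4) → 2 H
  atom 11: C, bond orders sum to 2 (valence 4) → 2 H
  atom 12: C, bond orders sum to 3 (valence 4) → 1 H
  atom 13: C, bond orders sum to 4 (valence 4) → 0 H
  atom 14: O, bond orders sum to 1 (valence 2) → 1 H
  atom 15: O, bond orders sum to 2 (valence 2) → 0 H
  atom 16: C, bond orders sum to 2 (valence 4) → 2 H
  atom 17: C, bond orders sum to 3 (valence 4) → 1 H
  atom 18: C, bond orders sum to 2 (valence 4) → 2 H
  atom 19: C, bond orders sum to 1 (valence 4) → 3 H
  atom 20: C, bond orders sum to 4 (valence 4) → 0 H
  atom 21: O, bond orders sum to 2 (valence 2) → 0 H
  atom 22: O, bond orders sum to 1 (valence 2) → 1 H
Totals → C:16, H:28, O:6.
In Hill order: C16H28O6.

C16H28O6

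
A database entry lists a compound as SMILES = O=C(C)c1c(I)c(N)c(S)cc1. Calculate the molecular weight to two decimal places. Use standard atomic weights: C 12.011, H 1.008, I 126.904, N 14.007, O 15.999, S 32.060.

293.12 g/mol

First, the molecular formula is C8H8INOS (counting implicit H from valence).
  C: 8 × 12.011 = 96.088
  H: 8 × 1.008 = 8.064
  I: 1 × 126.904 = 126.904
  N: 1 × 14.007 = 14.007
  O: 1 × 15.999 = 15.999
  S: 1 × 32.060 = 32.060
Sum: 8×12.011 + 8×1.008 + 1×126.904 + 1×14.007 + 1×15.999 + 1×32.060 = 293.122 → 293.12 g/mol.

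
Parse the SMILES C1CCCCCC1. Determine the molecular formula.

C7H14

Walk through each heavy atom and fill implicit hydrogens from standard valence (C 4, N 3, O 2, S 2, halogen 1):
  atom 1: C, bond orders sum to 2 (valence 4) → 2 H
  atom 2: C, bond orders sum to 2 (valence 4) → 2 H
  atom 3: C, bond orders sum to 2 (valence 4) → 2 H
  atom 4: C, bond orders sum to 2 (valence 4) → 2 H
  atom 5: C, bond orders sum to 2 (valence 4) → 2 H
  atom 6: C, bond orders sum to 2 (valence 4) → 2 H
  atom 7: C, bond orders sum to 2 (valence 4) → 2 H
Totals → C:7, H:14.
In Hill order: C7H14.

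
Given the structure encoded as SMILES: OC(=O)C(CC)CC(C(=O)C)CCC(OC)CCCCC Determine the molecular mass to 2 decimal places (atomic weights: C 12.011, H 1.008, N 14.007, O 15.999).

300.44 g/mol

First, the molecular formula is C17H32O4 (counting implicit H from valence).
  C: 17 × 12.011 = 204.187
  H: 32 × 1.008 = 32.256
  O: 4 × 15.999 = 63.996
Sum: 17×12.011 + 32×1.008 + 4×15.999 = 300.439 → 300.44 g/mol.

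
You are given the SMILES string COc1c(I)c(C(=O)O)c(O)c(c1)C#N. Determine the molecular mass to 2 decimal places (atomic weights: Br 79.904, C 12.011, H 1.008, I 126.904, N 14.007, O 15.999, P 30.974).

319.05 g/mol

First, the molecular formula is C9H6INO4 (counting implicit H from valence).
  C: 9 × 12.011 = 108.099
  H: 6 × 1.008 = 6.048
  I: 1 × 126.904 = 126.904
  N: 1 × 14.007 = 14.007
  O: 4 × 15.999 = 63.996
Sum: 9×12.011 + 6×1.008 + 1×126.904 + 1×14.007 + 4×15.999 = 319.054 → 319.05 g/mol.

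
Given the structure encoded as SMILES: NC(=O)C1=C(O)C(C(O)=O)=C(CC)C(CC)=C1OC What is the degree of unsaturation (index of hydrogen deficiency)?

Degree of unsaturation = (number of rings) + (number of π bonds).
Ring closures in the SMILES: 1.
π bonds: 5 double bonds (each 1 DoU) → 5 DoU from unsaturation.
Total DoU = 1 + 5 = 6.

6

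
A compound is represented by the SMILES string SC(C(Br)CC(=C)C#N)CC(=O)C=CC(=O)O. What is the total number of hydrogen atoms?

Walk through each heavy atom and fill implicit hydrogens from standard valence (C 4, N 3, O 2, S 2, halogen 1):
  atom 1: S, bond orders sum to 1 (valence 2) → 1 H
  atom 2: C, bond orders sum to 3 (valence 4) → 1 H
  atom 3: C, bond orders sum to 3 (valence 4) → 1 H
  atom 4: Br (halogen, monovalent) → 0 H
  atom 5: C, bond orders sum to 2 (valence 4) → 2 H
  atom 6: C, bond orders sum to 4 (valence 4) → 0 H
  atom 7: C, bond orders sum to 2 (valence 4) → 2 H
  atom 8: C, bond orders sum to 4 (valence 4) → 0 H
  atom 9: N, bond orders sum to 3 (valence 3) → 0 H
  atom 10: C, bond orders sum to 2 (valence 4) → 2 H
  atom 11: C, bond orders sum to 4 (valence 4) → 0 H
  atom 12: O, bond orders sum to 2 (valence 2) → 0 H
  atom 13: C, bond orders sum to 3 (valence 4) → 1 H
  atom 14: C, bond orders sum to 3 (valence 4) → 1 H
  atom 15: C, bond orders sum to 4 (valence 4) → 0 H
  atom 16: O, bond orders sum to 2 (valence 2) → 0 H
  atom 17: O, bond orders sum to 1 (valence 2) → 1 H
Total hydrogens: 12.

12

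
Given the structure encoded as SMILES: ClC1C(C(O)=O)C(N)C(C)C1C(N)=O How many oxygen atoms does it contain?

3

Scan the SMILES for O atoms (remember two-letter symbols like Cl and Br are single atoms).
Oxygen count: 3.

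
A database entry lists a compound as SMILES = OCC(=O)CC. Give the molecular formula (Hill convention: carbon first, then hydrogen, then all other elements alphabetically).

C4H8O2

Walk through each heavy atom and fill implicit hydrogens from standard valence (C 4, N 3, O 2, S 2, halogen 1):
  atom 1: O, bond orders sum to 1 (valence 2) → 1 H
  atom 2: C, bond orders sum to 2 (valence 4) → 2 H
  atom 3: C, bond orders sum to 4 (valence 4) → 0 H
  atom 4: O, bond orders sum to 2 (valence 2) → 0 H
  atom 5: C, bond orders sum to 2 (valence 4) → 2 H
  atom 6: C, bond orders sum to 1 (valence 4) → 3 H
Totals → C:4, H:8, O:2.
In Hill order: C4H8O2.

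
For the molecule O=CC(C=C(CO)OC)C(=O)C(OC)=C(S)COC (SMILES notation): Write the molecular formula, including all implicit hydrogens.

Walk through each heavy atom and fill implicit hydrogens from standard valence (C 4, N 3, O 2, S 2, halogen 1):
  atom 1: O, bond orders sum to 2 (valence 2) → 0 H
  atom 2: C, bond orders sum to 3 (valence 4) → 1 H
  atom 3: C, bond orders sum to 3 (valence 4) → 1 H
  atom 4: C, bond orders sum to 3 (valence 4) → 1 H
  atom 5: C, bond orders sum to 4 (valence 4) → 0 H
  atom 6: C, bond orders sum to 2 (valence 4) → 2 H
  atom 7: O, bond orders sum to 1 (valence 2) → 1 H
  atom 8: O, bond orders sum to 2 (valence 2) → 0 H
  atom 9: C, bond orders sum to 1 (valence 4) → 3 H
  atom 10: C, bond orders sum to 4 (valence 4) → 0 H
  atom 11: O, bond orders sum to 2 (valence 2) → 0 H
  atom 12: C, bond orders sum to 4 (valence 4) → 0 H
  atom 13: O, bond orders sum to 2 (valence 2) → 0 H
  atom 14: C, bond orders sum to 1 (valence 4) → 3 H
  atom 15: C, bond orders sum to 4 (valence 4) → 0 H
  atom 16: S, bond orders sum to 1 (valence 2) → 1 H
  atom 17: C, bond orders sum to 2 (valence 4) → 2 H
  atom 18: O, bond orders sum to 2 (valence 2) → 0 H
  atom 19: C, bond orders sum to 1 (valence 4) → 3 H
Totals → C:12, H:18, O:6, S:1.

C12H18O6S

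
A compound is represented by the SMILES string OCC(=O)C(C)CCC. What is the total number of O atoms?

2

Scan the SMILES for O atoms (remember two-letter symbols like Cl and Br are single atoms).
Oxygen count: 2.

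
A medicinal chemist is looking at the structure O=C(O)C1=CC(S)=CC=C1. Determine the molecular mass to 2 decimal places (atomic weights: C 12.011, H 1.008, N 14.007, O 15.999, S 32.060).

154.18 g/mol

First, the molecular formula is C7H6O2S (counting implicit H from valence).
  C: 7 × 12.011 = 84.077
  H: 6 × 1.008 = 6.048
  O: 2 × 15.999 = 31.998
  S: 1 × 32.060 = 32.060
Sum: 7×12.011 + 6×1.008 + 2×15.999 + 1×32.060 = 154.183 → 154.18 g/mol.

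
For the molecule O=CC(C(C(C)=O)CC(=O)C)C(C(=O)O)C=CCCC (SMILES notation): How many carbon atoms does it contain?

15

Count every carbon token in the SMILES (each C, including those in ring-closure positions and inside branches).
Carbon count: 15.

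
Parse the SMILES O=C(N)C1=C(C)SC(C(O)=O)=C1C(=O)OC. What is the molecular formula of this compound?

Walk through each heavy atom and fill implicit hydrogens from standard valence (C 4, N 3, O 2, S 2, halogen 1):
  atom 1: O, bond orders sum to 2 (valence 2) → 0 H
  atom 2: C, bond orders sum to 4 (valence 4) → 0 H
  atom 3: N, bond orders sum to 1 (valence 3) → 2 H
  atom 4: C, bond orders sum to 4 (valence 4) → 0 H
  atom 5: C, bond orders sum to 4 (valence 4) → 0 H
  atom 6: C, bond orders sum to 1 (valence 4) → 3 H
  atom 7: S, bond orders sum to 2 (valence 2) → 0 H
  atom 8: C, bond orders sum to 4 (valence 4) → 0 H
  atom 9: C, bond orders sum to 4 (valence 4) → 0 H
  atom 10: O, bond orders sum to 1 (valence 2) → 1 H
  atom 11: O, bond orders sum to 2 (valence 2) → 0 H
  atom 12: C, bond orders sum to 4 (valence 4) → 0 H
  atom 13: C, bond orders sum to 4 (valence 4) → 0 H
  atom 14: O, bond orders sum to 2 (valence 2) → 0 H
  atom 15: O, bond orders sum to 2 (valence 2) → 0 H
  atom 16: C, bond orders sum to 1 (valence 4) → 3 H
Totals → C:9, H:9, N:1, O:5, S:1.
In Hill order: C9H9NO5S.

C9H9NO5S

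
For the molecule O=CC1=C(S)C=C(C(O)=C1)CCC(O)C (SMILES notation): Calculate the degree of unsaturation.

Molecular formula: C11H14O3S.
DoU = (2C + 2 + N − H − X) / 2, where X is the halogen count and O/S are ignored.
    = (2·11 + 2 + 0 − 14 − 0) / 2 = 10 / 2 = 5.

5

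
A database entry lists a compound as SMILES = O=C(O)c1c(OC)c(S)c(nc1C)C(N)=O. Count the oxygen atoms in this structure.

4

Scan the SMILES for O atoms (remember two-letter symbols like Cl and Br are single atoms).
Oxygen count: 4.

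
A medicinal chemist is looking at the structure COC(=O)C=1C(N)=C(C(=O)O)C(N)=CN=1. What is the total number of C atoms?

8

Count every carbon token in the SMILES (each C, including those in ring-closure positions and inside branches).
Carbon count: 8.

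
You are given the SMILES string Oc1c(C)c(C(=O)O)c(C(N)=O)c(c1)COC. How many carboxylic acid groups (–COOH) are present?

The carboxylic acid motif appears at heavy-atom position 6 in the SMILES.
Other groups present: 1 amide, 1 ether, 1 hydroxyl.
Carboxylic acid count: 1.

1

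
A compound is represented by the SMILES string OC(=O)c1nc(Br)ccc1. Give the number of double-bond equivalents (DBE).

Molecular formula: C6H4BrNO2.
DoU = (2C + 2 + N − H − X) / 2, where X is the halogen count and O/S are ignored.
    = (2·6 + 2 + 1 − 4 − 1) / 2 = 10 / 2 = 5.

5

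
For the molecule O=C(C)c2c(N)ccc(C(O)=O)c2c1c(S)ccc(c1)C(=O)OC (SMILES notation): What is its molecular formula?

Walk through each heavy atom and fill implicit hydrogens from standard valence (C 4, N 3, O 2, S 2, halogen 1); for lowercase aromatic atoms, an aromatic c carries 1 H when it has two neighbours and 0 H with three, and aromatic n carries 0 H:
  atom 1: O, bond orders sum to 2 (valence 2) → 0 H
  atom 2: C, bond orders sum to 4 (valence 4) → 0 H
  atom 3: C, bond orders sum to 1 (valence 4) → 3 H
  atom 4: aromatic c, 3 neighbours → 0 H
  atom 5: aromatic c, 3 neighbours → 0 H
  atom 6: N, bond orders sum to 1 (valence 3) → 2 H
  atom 7: aromatic c, 2 neighbours → 1 H
  atom 8: aromatic c, 2 neighbours → 1 H
  atom 9: aromatic c, 3 neighbours → 0 H
  atom 10: C, bond orders sum to 4 (valence 4) → 0 H
  atom 11: O, bond orders sum to 1 (valence 2) → 1 H
  atom 12: O, bond orders sum to 2 (valence 2) → 0 H
  atom 13: aromatic c, 3 neighbours → 0 H
  atom 14: aromatic c, 3 neighbours → 0 H
  atom 15: aromatic c, 3 neighbours → 0 H
  atom 16: S, bond orders sum to 1 (valence 2) → 1 H
  atom 17: aromatic c, 2 neighbours → 1 H
  atom 18: aromatic c, 2 neighbours → 1 H
  atom 19: aromatic c, 3 neighbours → 0 H
  atom 20: aromatic c, 2 neighbours → 1 H
  atom 21: C, bond orders sum to 4 (valence 4) → 0 H
  atom 22: O, bond orders sum to 2 (valence 2) → 0 H
  atom 23: O, bond orders sum to 2 (valence 2) → 0 H
  atom 24: C, bond orders sum to 1 (valence 4) → 3 H
Totals → C:17, H:15, N:1, O:5, S:1.

C17H15NO5S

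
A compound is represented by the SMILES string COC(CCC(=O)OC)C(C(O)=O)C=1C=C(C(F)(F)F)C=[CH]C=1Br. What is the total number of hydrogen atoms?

16

Walk through each heavy atom and fill implicit hydrogens from standard valence (C 4, N 3, O 2, S 2, halogen 1):
  atom 1: C, bond orders sum to 1 (valence 4) → 3 H
  atom 2: O, bond orders sum to 2 (valence 2) → 0 H
  atom 3: C, bond orders sum to 3 (valence 4) → 1 H
  atom 4: C, bond orders sum to 2 (valence 4) → 2 H
  atom 5: C, bond orders sum to 2 (valence 4) → 2 H
  atom 6: C, bond orders sum to 4 (valence 4) → 0 H
  atom 7: O, bond orders sum to 2 (valence 2) → 0 H
  atom 8: O, bond orders sum to 2 (valence 2) → 0 H
  atom 9: C, bond orders sum to 1 (valence 4) → 3 H
  atom 10: C, bond orders sum to 3 (valence 4) → 1 H
  atom 11: C, bond orders sum to 4 (valence 4) → 0 H
  atom 12: O, bond orders sum to 1 (valence 2) → 1 H
  atom 13: O, bond orders sum to 2 (valence 2) → 0 H
  atom 14: C, bond orders sum to 4 (valence 4) → 0 H
  atom 15: C, bond orders sum to 3 (valence 4) → 1 H
  atom 16: C, bond orders sum to 4 (valence 4) → 0 H
  atom 17: C, bond orders sum to 4 (valence 4) → 0 H
  atom 18: F (halogen, monovalent) → 0 H
  atom 19: F (halogen, monovalent) → 0 H
  atom 20: F (halogen, monovalent) → 0 H
  atom 21: C, bond orders sum to 3 (valence 4) → 1 H
  atom 22: C with explicit H count 1
  atom 23: C, bond orders sum to 4 (valence 4) → 0 H
  atom 24: Br (halogen, monovalent) → 0 H
Total hydrogens: 16.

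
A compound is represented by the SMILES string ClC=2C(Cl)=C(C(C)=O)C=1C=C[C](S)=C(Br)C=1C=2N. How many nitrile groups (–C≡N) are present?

0

Scan the SMILES for the nitrile motif — none present.
Groups that are present: 1 ketone, 1 primary amine, 1 thiol.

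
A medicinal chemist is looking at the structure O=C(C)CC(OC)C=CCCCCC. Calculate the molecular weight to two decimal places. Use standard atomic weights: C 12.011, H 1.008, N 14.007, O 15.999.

First, the molecular formula is C12H22O2 (counting implicit H from valence).
  C: 12 × 12.011 = 144.132
  H: 22 × 1.008 = 22.176
  O: 2 × 15.999 = 31.998
Sum: 12×12.011 + 22×1.008 + 2×15.999 = 198.306 → 198.31 g/mol.

198.31 g/mol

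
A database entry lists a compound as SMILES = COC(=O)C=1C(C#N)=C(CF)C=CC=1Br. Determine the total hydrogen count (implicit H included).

7

Walk through each heavy atom and fill implicit hydrogens from standard valence (C 4, N 3, O 2, S 2, halogen 1):
  atom 1: C, bond orders sum to 1 (valence 4) → 3 H
  atom 2: O, bond orders sum to 2 (valence 2) → 0 H
  atom 3: C, bond orders sum to 4 (valence 4) → 0 H
  atom 4: O, bond orders sum to 2 (valence 2) → 0 H
  atom 5: C, bond orders sum to 4 (valence 4) → 0 H
  atom 6: C, bond orders sum to 4 (valence 4) → 0 H
  atom 7: C, bond orders sum to 4 (valence 4) → 0 H
  atom 8: N, bond orders sum to 3 (valence 3) → 0 H
  atom 9: C, bond orders sum to 4 (valence 4) → 0 H
  atom 10: C, bond orders sum to 2 (valence 4) → 2 H
  atom 11: F (halogen, monovalent) → 0 H
  atom 12: C, bond orders sum to 3 (valence 4) → 1 H
  atom 13: C, bond orders sum to 3 (valence 4) → 1 H
  atom 14: C, bond orders sum to 4 (valence 4) → 0 H
  atom 15: Br (halogen, monovalent) → 0 H
Total hydrogens: 7.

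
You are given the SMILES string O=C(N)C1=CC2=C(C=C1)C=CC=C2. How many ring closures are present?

In SMILES, each pair of matching ring-closure digits denotes one ring-closing bond; the number of such bonds equals the number of independent rings.
Ring-closure bonds here: 2.

2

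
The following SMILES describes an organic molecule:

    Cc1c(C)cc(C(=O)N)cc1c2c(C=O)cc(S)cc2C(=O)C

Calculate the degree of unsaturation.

Molecular formula: C18H17NO3S.
DoU = (2C + 2 + N − H − X) / 2, where X is the halogen count and O/S are ignored.
    = (2·18 + 2 + 1 − 17 − 0) / 2 = 22 / 2 = 11.

11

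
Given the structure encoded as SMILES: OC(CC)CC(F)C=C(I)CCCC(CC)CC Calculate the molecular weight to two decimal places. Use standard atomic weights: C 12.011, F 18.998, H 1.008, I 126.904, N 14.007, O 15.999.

First, the molecular formula is C15H28FIO (counting implicit H from valence).
  C: 15 × 12.011 = 180.165
  F: 1 × 18.998 = 18.998
  H: 28 × 1.008 = 28.224
  I: 1 × 126.904 = 126.904
  O: 1 × 15.999 = 15.999
Sum: 15×12.011 + 1×18.998 + 28×1.008 + 1×126.904 + 1×15.999 = 370.290 → 370.29 g/mol.

370.29 g/mol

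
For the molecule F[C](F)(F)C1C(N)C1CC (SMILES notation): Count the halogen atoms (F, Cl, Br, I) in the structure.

3

Halogen atoms appear at heavy-atom positions 1, 3, 4 (3×F).
Other groups present: 1 primary amine.
Halogen count: 3.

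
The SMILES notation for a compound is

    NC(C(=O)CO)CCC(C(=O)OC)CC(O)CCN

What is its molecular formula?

Walk through each heavy atom and fill implicit hydrogens from standard valence (C 4, N 3, O 2, S 2, halogen 1):
  atom 1: N, bond orders sum to 1 (valence 3) → 2 H
  atom 2: C, bond orders sum to 3 (valence 4) → 1 H
  atom 3: C, bond orders sum to 4 (valence 4) → 0 H
  atom 4: O, bond orders sum to 2 (valence 2) → 0 H
  atom 5: C, bond orders sum to 2 (valence 4) → 2 H
  atom 6: O, bond orders sum to 1 (valence 2) → 1 H
  atom 7: C, bond orders sum to 2 (valence 4) → 2 H
  atom 8: C, bond orders sum to 2 (valence 4) → 2 H
  atom 9: C, bond orders sum to 3 (valence 4) → 1 H
  atom 10: C, bond orders sum to 4 (valence 4) → 0 H
  atom 11: O, bond orders sum to 2 (valence 2) → 0 H
  atom 12: O, bond orders sum to 2 (valence 2) → 0 H
  atom 13: C, bond orders sum to 1 (valence 4) → 3 H
  atom 14: C, bond orders sum to 2 (valence 4) → 2 H
  atom 15: C, bond orders sum to 3 (valence 4) → 1 H
  atom 16: O, bond orders sum to 1 (valence 2) → 1 H
  atom 17: C, bond orders sum to 2 (valence 4) → 2 H
  atom 18: C, bond orders sum to 2 (valence 4) → 2 H
  atom 19: N, bond orders sum to 1 (valence 3) → 2 H
Totals → C:12, H:24, N:2, O:5.

C12H24N2O5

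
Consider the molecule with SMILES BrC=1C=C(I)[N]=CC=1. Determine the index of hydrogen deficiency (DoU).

4

Degree of unsaturation = (number of rings) + (number of π bonds).
Ring closures in the SMILES: 1.
π bonds: 3 double bonds (each 1 DoU) → 3 DoU from unsaturation.
Total DoU = 1 + 3 = 4.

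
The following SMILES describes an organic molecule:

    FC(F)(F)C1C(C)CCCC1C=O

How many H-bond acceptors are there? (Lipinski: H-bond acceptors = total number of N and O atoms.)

N atoms: 0; O atoms: 1.
Lipinski HBA = 0 + 1 = 1.

1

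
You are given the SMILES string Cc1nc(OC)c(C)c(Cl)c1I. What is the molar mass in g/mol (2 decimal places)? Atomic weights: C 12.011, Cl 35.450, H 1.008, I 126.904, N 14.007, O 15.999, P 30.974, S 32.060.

First, the molecular formula is C8H9ClINO (counting implicit H from valence).
  C: 8 × 12.011 = 96.088
  Cl: 1 × 35.450 = 35.450
  H: 9 × 1.008 = 9.072
  I: 1 × 126.904 = 126.904
  N: 1 × 14.007 = 14.007
  O: 1 × 15.999 = 15.999
Sum: 8×12.011 + 1×35.450 + 9×1.008 + 1×126.904 + 1×14.007 + 1×15.999 = 297.520 → 297.52 g/mol.

297.52 g/mol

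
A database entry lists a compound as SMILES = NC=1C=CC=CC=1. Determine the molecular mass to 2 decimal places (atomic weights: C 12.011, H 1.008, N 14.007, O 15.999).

First, the molecular formula is C6H7N (counting implicit H from valence).
  C: 6 × 12.011 = 72.066
  H: 7 × 1.008 = 7.056
  N: 1 × 14.007 = 14.007
Sum: 6×12.011 + 7×1.008 + 1×14.007 = 93.129 → 93.13 g/mol.

93.13 g/mol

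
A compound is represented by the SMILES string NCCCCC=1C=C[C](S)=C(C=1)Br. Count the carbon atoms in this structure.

10

Count every carbon token in the SMILES (each C, including those in ring-closure positions and inside branches).
Carbon count: 10.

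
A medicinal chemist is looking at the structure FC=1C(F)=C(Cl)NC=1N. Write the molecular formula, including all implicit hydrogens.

C4H3ClF2N2

Walk through each heavy atom and fill implicit hydrogens from standard valence (C 4, N 3, O 2, S 2, halogen 1):
  atom 1: F (halogen, monovalent) → 0 H
  atom 2: C, bond orders sum to 4 (valence 4) → 0 H
  atom 3: C, bond orders sum to 4 (valence 4) → 0 H
  atom 4: F (halogen, monovalent) → 0 H
  atom 5: C, bond orders sum to 4 (valence 4) → 0 H
  atom 6: Cl (halogen, monovalent) → 0 H
  atom 7: N, bond orders sum to 2 (valence 3) → 1 H
  atom 8: C, bond orders sum to 4 (valence 4) → 0 H
  atom 9: N, bond orders sum to 1 (valence 3) → 2 H
Totals → C:4, H:3, Cl:1, F:2, N:2.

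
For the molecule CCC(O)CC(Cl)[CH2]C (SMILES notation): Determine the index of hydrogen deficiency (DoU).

Degree of unsaturation = (number of rings) + (number of π bonds).
Ring closures in the SMILES: 0.
π bonds: none → 0 DoU from unsaturation.
Total DoU = 0 + 0 = 0.

0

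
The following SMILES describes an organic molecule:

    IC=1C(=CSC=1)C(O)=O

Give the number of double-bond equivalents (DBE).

Molecular formula: C5H3IO2S.
DoU = (2C + 2 + N − H − X) / 2, where X is the halogen count and O/S are ignored.
    = (2·5 + 2 + 0 − 3 − 1) / 2 = 8 / 2 = 4.

4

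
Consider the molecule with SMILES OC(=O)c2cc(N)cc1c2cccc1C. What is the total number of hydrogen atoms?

Walk through each heavy atom and fill implicit hydrogens from standard valence (C 4, N 3, O 2, S 2, halogen 1); for lowercase aromatic atoms, an aromatic c carries 1 H when it has two neighbours and 0 H with three, and aromatic n carries 0 H:
  atom 1: O, bond orders sum to 1 (valence 2) → 1 H
  atom 2: C, bond orders sum to 4 (valence 4) → 0 H
  atom 3: O, bond orders sum to 2 (valence 2) → 0 H
  atom 4: aromatic c, 3 neighbours → 0 H
  atom 5: aromatic c, 2 neighbours → 1 H
  atom 6: aromatic c, 3 neighbours → 0 H
  atom 7: N, bond orders sum to 1 (valence 3) → 2 H
  atom 8: aromatic c, 2 neighbours → 1 H
  atom 9: aromatic c, 3 neighbours → 0 H
  atom 10: aromatic c, 3 neighbours → 0 H
  atom 11: aromatic c, 2 neighbours → 1 H
  atom 12: aromatic c, 2 neighbours → 1 H
  atom 13: aromatic c, 2 neighbours → 1 H
  atom 14: aromatic c, 3 neighbours → 0 H
  atom 15: C, bond orders sum to 1 (valence 4) → 3 H
Total hydrogens: 11.

11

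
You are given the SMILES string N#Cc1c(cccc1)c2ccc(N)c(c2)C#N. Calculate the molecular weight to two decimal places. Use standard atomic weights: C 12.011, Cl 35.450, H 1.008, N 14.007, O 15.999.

219.25 g/mol

First, the molecular formula is C14H9N3 (counting implicit H from valence).
  C: 14 × 12.011 = 168.154
  H: 9 × 1.008 = 9.072
  N: 3 × 14.007 = 42.021
Sum: 14×12.011 + 9×1.008 + 3×14.007 = 219.247 → 219.25 g/mol.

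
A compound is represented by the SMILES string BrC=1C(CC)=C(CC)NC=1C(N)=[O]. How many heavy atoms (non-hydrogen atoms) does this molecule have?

13

Every atom symbol written in the SMILES (organic subset) is one heavy atom; implicit H are not written.
Heavy atoms by element → Br:1, C:9, N:2, O:1.
Total: 13.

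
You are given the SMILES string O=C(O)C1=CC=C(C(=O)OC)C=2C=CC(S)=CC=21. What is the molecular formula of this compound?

C13H10O4S

Walk through each heavy atom and fill implicit hydrogens from standard valence (C 4, N 3, O 2, S 2, halogen 1):
  atom 1: O, bond orders sum to 2 (valence 2) → 0 H
  atom 2: C, bond orders sum to 4 (valence 4) → 0 H
  atom 3: O, bond orders sum to 1 (valence 2) → 1 H
  atom 4: C, bond orders sum to 4 (valence 4) → 0 H
  atom 5: C, bond orders sum to 3 (valence 4) → 1 H
  atom 6: C, bond orders sum to 3 (valence 4) → 1 H
  atom 7: C, bond orders sum to 4 (valence 4) → 0 H
  atom 8: C, bond orders sum to 4 (valence 4) → 0 H
  atom 9: O, bond orders sum to 2 (valence 2) → 0 H
  atom 10: O, bond orders sum to 2 (valence 2) → 0 H
  atom 11: C, bond orders sum to 1 (valence 4) → 3 H
  atom 12: C, bond orders sum to 4 (valence 4) → 0 H
  atom 13: C, bond orders sum to 3 (valence 4) → 1 H
  atom 14: C, bond orders sum to 3 (valence 4) → 1 H
  atom 15: C, bond orders sum to 4 (valence 4) → 0 H
  atom 16: S, bond orders sum to 1 (valence 2) → 1 H
  atom 17: C, bond orders sum to 3 (valence 4) → 1 H
  atom 18: C, bond orders sum to 4 (valence 4) → 0 H
Totals → C:13, H:10, O:4, S:1.
In Hill order: C13H10O4S.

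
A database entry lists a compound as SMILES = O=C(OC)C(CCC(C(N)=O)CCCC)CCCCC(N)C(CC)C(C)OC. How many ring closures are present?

In SMILES, each pair of matching ring-closure digits denotes one ring-closing bond; the number of such bonds equals the number of independent rings.
Ring-closure bonds here: 0.

0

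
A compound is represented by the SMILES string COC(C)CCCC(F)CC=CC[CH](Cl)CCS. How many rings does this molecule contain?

0

In SMILES, each pair of matching ring-closure digits denotes one ring-closing bond; the number of such bonds equals the number of independent rings.
Ring-closure bonds here: 0.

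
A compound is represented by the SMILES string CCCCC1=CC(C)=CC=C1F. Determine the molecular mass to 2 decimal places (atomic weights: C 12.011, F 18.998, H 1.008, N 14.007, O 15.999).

First, the molecular formula is C11H15F (counting implicit H from valence).
  C: 11 × 12.011 = 132.121
  F: 1 × 18.998 = 18.998
  H: 15 × 1.008 = 15.120
Sum: 11×12.011 + 1×18.998 + 15×1.008 = 166.239 → 166.24 g/mol.

166.24 g/mol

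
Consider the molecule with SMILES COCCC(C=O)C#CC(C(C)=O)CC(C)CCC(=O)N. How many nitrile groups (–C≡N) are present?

Scan the SMILES for the nitrile motif — none present.
Groups that are present: 1 aldehyde, 1 alkyne, 1 amide, 1 ether, 1 ketone.

0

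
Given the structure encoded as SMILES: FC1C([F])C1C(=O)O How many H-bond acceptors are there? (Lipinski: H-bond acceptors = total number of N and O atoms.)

N atoms: 0; O atoms: 2.
Lipinski HBA = 0 + 2 = 2.

2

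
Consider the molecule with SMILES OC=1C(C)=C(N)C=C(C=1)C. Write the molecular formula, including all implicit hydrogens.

Walk through each heavy atom and fill implicit hydrogens from standard valence (C 4, N 3, O 2, S 2, halogen 1):
  atom 1: O, bond orders sum to 1 (valence 2) → 1 H
  atom 2: C, bond orders sum to 4 (valence 4) → 0 H
  atom 3: C, bond orders sum to 4 (valence 4) → 0 H
  atom 4: C, bond orders sum to 1 (valence 4) → 3 H
  atom 5: C, bond orders sum to 4 (valence 4) → 0 H
  atom 6: N, bond orders sum to 1 (valence 3) → 2 H
  atom 7: C, bond orders sum to 3 (valence 4) → 1 H
  atom 8: C, bond orders sum to 4 (valence 4) → 0 H
  atom 9: C, bond orders sum to 3 (valence 4) → 1 H
  atom 10: C, bond orders sum to 1 (valence 4) → 3 H
Totals → C:8, H:11, N:1, O:1.

C8H11NO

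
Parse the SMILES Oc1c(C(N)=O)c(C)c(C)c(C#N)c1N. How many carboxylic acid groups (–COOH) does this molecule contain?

Scan the SMILES for the carboxylic acid motif — none present.
Groups that are present: 1 amide, 1 hydroxyl, 1 nitrile, 1 primary amine.

0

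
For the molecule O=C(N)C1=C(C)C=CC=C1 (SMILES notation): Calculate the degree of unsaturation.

5

Molecular formula: C8H9NO.
DoU = (2C + 2 + N − H − X) / 2, where X is the halogen count and O/S are ignored.
    = (2·8 + 2 + 1 − 9 − 0) / 2 = 10 / 2 = 5.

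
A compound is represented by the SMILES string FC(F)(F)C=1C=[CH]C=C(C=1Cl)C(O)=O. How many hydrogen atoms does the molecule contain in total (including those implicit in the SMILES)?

4

Walk through each heavy atom and fill implicit hydrogens from standard valence (C 4, N 3, O 2, S 2, halogen 1):
  atom 1: F (halogen, monovalent) → 0 H
  atom 2: C, bond orders sum to 4 (valence 4) → 0 H
  atom 3: F (halogen, monovalent) → 0 H
  atom 4: F (halogen, monovalent) → 0 H
  atom 5: C, bond orders sum to 4 (valence 4) → 0 H
  atom 6: C, bond orders sum to 3 (valence 4) → 1 H
  atom 7: C with explicit H count 1
  atom 8: C, bond orders sum to 3 (valence 4) → 1 H
  atom 9: C, bond orders sum to 4 (valence 4) → 0 H
  atom 10: C, bond orders sum to 4 (valence 4) → 0 H
  atom 11: Cl (halogen, monovalent) → 0 H
  atom 12: C, bond orders sum to 4 (valence 4) → 0 H
  atom 13: O, bond orders sum to 1 (valence 2) → 1 H
  atom 14: O, bond orders sum to 2 (valence 2) → 0 H
Total hydrogens: 4.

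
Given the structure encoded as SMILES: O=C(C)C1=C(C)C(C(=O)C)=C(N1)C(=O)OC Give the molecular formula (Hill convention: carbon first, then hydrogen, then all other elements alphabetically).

C11H13NO4

Walk through each heavy atom and fill implicit hydrogens from standard valence (C 4, N 3, O 2, S 2, halogen 1):
  atom 1: O, bond orders sum to 2 (valence 2) → 0 H
  atom 2: C, bond orders sum to 4 (valence 4) → 0 H
  atom 3: C, bond orders sum to 1 (valence 4) → 3 H
  atom 4: C, bond orders sum to 4 (valence 4) → 0 H
  atom 5: C, bond orders sum to 4 (valence 4) → 0 H
  atom 6: C, bond orders sum to 1 (valence 4) → 3 H
  atom 7: C, bond orders sum to 4 (valence 4) → 0 H
  atom 8: C, bond orders sum to 4 (valence 4) → 0 H
  atom 9: O, bond orders sum to 2 (valence 2) → 0 H
  atom 10: C, bond orders sum to 1 (valence 4) → 3 H
  atom 11: C, bond orders sum to 4 (valence 4) → 0 H
  atom 12: N, bond orders sum to 2 (valence 3) → 1 H
  atom 13: C, bond orders sum to 4 (valence 4) → 0 H
  atom 14: O, bond orders sum to 2 (valence 2) → 0 H
  atom 15: O, bond orders sum to 2 (valence 2) → 0 H
  atom 16: C, bond orders sum to 1 (valence 4) → 3 H
Totals → C:11, H:13, N:1, O:4.
In Hill order: C11H13NO4.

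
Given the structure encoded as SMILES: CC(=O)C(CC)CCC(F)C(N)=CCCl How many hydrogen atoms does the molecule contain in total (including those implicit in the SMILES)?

19

Walk through each heavy atom and fill implicit hydrogens from standard valence (C 4, N 3, O 2, S 2, halogen 1):
  atom 1: C, bond orders sum to 1 (valence 4) → 3 H
  atom 2: C, bond orders sum to 4 (valence 4) → 0 H
  atom 3: O, bond orders sum to 2 (valence 2) → 0 H
  atom 4: C, bond orders sum to 3 (valence 4) → 1 H
  atom 5: C, bond orders sum to 2 (valence 4) → 2 H
  atom 6: C, bond orders sum to 1 (valence 4) → 3 H
  atom 7: C, bond orders sum to 2 (valence 4) → 2 H
  atom 8: C, bond orders sum to 2 (valence 4) → 2 H
  atom 9: C, bond orders sum to 3 (valence 4) → 1 H
  atom 10: F (halogen, monovalent) → 0 H
  atom 11: C, bond orders sum to 4 (valence 4) → 0 H
  atom 12: N, bond orders sum to 1 (valence 3) → 2 H
  atom 13: C, bond orders sum to 3 (valence 4) → 1 H
  atom 14: C, bond orders sum to 2 (valence 4) → 2 H
  atom 15: Cl (halogen, monovalent) → 0 H
Total hydrogens: 19.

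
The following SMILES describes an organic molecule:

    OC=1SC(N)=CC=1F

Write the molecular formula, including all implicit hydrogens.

Walk through each heavy atom and fill implicit hydrogens from standard valence (C 4, N 3, O 2, S 2, halogen 1):
  atom 1: O, bond orders sum to 1 (valence 2) → 1 H
  atom 2: C, bond orders sum to 4 (valence 4) → 0 H
  atom 3: S, bond orders sum to 2 (valence 2) → 0 H
  atom 4: C, bond orders sum to 4 (valence 4) → 0 H
  atom 5: N, bond orders sum to 1 (valence 3) → 2 H
  atom 6: C, bond orders sum to 3 (valence 4) → 1 H
  atom 7: C, bond orders sum to 4 (valence 4) → 0 H
  atom 8: F (halogen, monovalent) → 0 H
Totals → C:4, H:4, F:1, N:1, O:1, S:1.

C4H4FNOS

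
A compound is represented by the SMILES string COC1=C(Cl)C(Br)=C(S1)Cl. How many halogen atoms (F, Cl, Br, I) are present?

3

Halogen atoms appear at heavy-atom positions 5, 7, 10 (1×Br, 2×Cl).
Other groups present: 1 ether.
Halogen count: 3.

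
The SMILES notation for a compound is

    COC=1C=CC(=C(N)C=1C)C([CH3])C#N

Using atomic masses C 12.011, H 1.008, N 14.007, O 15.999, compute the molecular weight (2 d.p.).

190.25 g/mol

First, the molecular formula is C11H14N2O (counting implicit H from valence).
  C: 11 × 12.011 = 132.121
  H: 14 × 1.008 = 14.112
  N: 2 × 14.007 = 28.014
  O: 1 × 15.999 = 15.999
Sum: 11×12.011 + 14×1.008 + 2×14.007 + 1×15.999 = 190.246 → 190.25 g/mol.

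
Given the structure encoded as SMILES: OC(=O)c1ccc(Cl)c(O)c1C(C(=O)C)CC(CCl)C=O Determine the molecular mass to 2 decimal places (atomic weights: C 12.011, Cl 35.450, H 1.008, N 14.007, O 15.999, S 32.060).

First, the molecular formula is C14H14Cl2O5 (counting implicit H from valence).
  C: 14 × 12.011 = 168.154
  Cl: 2 × 35.450 = 70.900
  H: 14 × 1.008 = 14.112
  O: 5 × 15.999 = 79.995
Sum: 14×12.011 + 2×35.450 + 14×1.008 + 5×15.999 = 333.161 → 333.16 g/mol.

333.16 g/mol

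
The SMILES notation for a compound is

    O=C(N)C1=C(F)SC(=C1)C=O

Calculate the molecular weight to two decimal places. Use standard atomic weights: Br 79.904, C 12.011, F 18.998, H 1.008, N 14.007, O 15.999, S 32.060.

First, the molecular formula is C6H4FNO2S (counting implicit H from valence).
  C: 6 × 12.011 = 72.066
  F: 1 × 18.998 = 18.998
  H: 4 × 1.008 = 4.032
  N: 1 × 14.007 = 14.007
  O: 2 × 15.999 = 31.998
  S: 1 × 32.060 = 32.060
Sum: 6×12.011 + 1×18.998 + 4×1.008 + 1×14.007 + 2×15.999 + 1×32.060 = 173.161 → 173.16 g/mol.

173.16 g/mol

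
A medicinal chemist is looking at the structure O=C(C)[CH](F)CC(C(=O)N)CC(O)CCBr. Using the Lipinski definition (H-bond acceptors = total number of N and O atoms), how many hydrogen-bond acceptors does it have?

N atoms: 1; O atoms: 3.
Lipinski HBA = 1 + 3 = 4.

4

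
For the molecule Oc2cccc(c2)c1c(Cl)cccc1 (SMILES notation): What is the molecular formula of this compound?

Walk through each heavy atom and fill implicit hydrogens from standard valence (C 4, N 3, O 2, S 2, halogen 1); for lowercase aromatic atoms, an aromatic c carries 1 H when it has two neighbours and 0 H with three, and aromatic n carries 0 H:
  atom 1: O, bond orders sum to 1 (valence 2) → 1 H
  atom 2: aromatic c, 3 neighbours → 0 H
  atom 3: aromatic c, 2 neighbours → 1 H
  atom 4: aromatic c, 2 neighbours → 1 H
  atom 5: aromatic c, 2 neighbours → 1 H
  atom 6: aromatic c, 3 neighbours → 0 H
  atom 7: aromatic c, 2 neighbours → 1 H
  atom 8: aromatic c, 3 neighbours → 0 H
  atom 9: aromatic c, 3 neighbours → 0 H
  atom 10: Cl (halogen, monovalent) → 0 H
  atom 11: aromatic c, 2 neighbours → 1 H
  atom 12: aromatic c, 2 neighbours → 1 H
  atom 13: aromatic c, 2 neighbours → 1 H
  atom 14: aromatic c, 2 neighbours → 1 H
Totals → C:12, H:9, Cl:1, O:1.
In Hill order: C12H9ClO.

C12H9ClO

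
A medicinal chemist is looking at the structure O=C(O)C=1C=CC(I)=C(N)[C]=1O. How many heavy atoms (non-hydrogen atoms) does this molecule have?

Every atom symbol written in the SMILES (organic subset) is one heavy atom; implicit H are not written.
Heavy atoms by element → C:7, I:1, N:1, O:3.
Total: 12.

12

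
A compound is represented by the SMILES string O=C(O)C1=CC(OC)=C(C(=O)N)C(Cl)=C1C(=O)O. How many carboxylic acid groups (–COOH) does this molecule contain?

The carboxylic acid motif appears at heavy-atom positions 2, 16 in the SMILES.
Other groups present: 1 amide, 1 ether.
Carboxylic acid count: 2.

2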